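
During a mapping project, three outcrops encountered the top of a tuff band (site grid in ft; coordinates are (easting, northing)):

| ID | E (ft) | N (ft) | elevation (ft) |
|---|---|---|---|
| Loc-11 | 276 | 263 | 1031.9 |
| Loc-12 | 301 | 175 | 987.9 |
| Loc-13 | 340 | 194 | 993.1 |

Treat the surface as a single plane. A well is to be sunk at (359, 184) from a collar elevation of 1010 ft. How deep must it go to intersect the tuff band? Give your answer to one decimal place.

Two edge vectors: Loc-11→Loc-12 = (25, -88, -44), Loc-11→Loc-13 = (64, -69, -38.8).
Normal n = (Loc-11→Loc-12) × (Loc-11→Loc-13) = (378.4, -1846, 3907).
So ∂z/∂E = −n_x/n_z = −0.09685 and ∂z/∂N = −n_y/n_z = 0.47249.
Intercept c from Loc-11: 1031.9 + 26.73 − 124.26 = 934.37.
At (359, 184): z_contact = −34.77 + 86.94 + 934.37 = 986.53 ft.
Depth below ground = 1010 − 986.53 = 23.5 ft.

23.5 ft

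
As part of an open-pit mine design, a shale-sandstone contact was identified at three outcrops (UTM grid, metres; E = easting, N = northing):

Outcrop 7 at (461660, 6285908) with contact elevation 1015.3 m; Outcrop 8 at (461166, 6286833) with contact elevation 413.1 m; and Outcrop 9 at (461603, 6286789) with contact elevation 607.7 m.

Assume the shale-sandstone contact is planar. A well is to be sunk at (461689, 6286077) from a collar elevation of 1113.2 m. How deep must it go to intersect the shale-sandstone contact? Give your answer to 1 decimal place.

160.1 m

Two edge vectors: Outcrop 7→Outcrop 8 = (-494, 925, -602.2), Outcrop 7→Outcrop 9 = (-57, 881, -407.6).
Normal n = (Outcrop 7→Outcrop 8) × (Outcrop 7→Outcrop 9) = (153508.2, -167029, -382489).
So ∂z/∂E = −n_x/n_z = 0.401340169 and ∂z/∂N = −n_y/n_z = −0.436689683.
Intercept c from Outcrop 7: 1015.3 − 185282.70 + 2744991.17 = 2560723.77.
At (461689, 6286077): z_contact = 185294.34 − 2745064.97 + 2560723.77 = 953.14 m.
Depth below ground = 1113.2 − 953.14 = 160.1 m.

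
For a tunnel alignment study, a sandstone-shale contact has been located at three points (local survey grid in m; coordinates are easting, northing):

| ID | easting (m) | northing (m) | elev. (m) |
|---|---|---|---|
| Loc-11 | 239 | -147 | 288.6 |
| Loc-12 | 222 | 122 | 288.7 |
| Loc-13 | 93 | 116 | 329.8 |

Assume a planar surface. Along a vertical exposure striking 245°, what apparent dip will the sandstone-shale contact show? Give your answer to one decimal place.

16.5°

Two edge vectors: Loc-11→Loc-12 = (-17, 269, 0.1), Loc-11→Loc-13 = (-146, 263, 41.2).
Normal n = (Loc-11→Loc-12) × (Loc-11→Loc-13) = (11056.5, 685.8, 34803).
So ∂z/∂easting = −n_x/n_z = −0.31769 and ∂z/∂northing = −n_y/n_z = −0.01971.
Unit vector along 245° is (sin 245°, cos 245°) = (-0.9063, -0.4226).
Slope in that direction = a·(-0.9063) + b·(-0.4226) = 0.29625.
Apparent dip = arctan|0.29625| = 16.5° (true dip is 17.7°, so apparent ≤ true as expected).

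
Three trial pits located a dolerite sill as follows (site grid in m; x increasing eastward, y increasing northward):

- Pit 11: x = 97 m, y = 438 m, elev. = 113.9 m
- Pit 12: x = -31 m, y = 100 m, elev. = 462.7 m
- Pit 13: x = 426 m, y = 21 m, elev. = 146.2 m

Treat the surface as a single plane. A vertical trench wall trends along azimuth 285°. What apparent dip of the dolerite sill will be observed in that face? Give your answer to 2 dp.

31.07°

Let the plane be z = a·x + b·y + c.
Pit 12−Pit 11: −128a − 338b = 348.8;  Pit 13−Pit 11: 329a − 417b = 32.3.
Solving gives a = −0.81744, b = −0.72239.
Unit vector along 285° is (sin 285°, cos 285°) = (-0.9659, 0.2588).
Slope in that direction = a·(-0.9659) + b·(0.2588) = 0.60262.
Apparent dip = arctan|0.60262| = 31.07° (true dip is 47.5°, so apparent ≤ true as expected).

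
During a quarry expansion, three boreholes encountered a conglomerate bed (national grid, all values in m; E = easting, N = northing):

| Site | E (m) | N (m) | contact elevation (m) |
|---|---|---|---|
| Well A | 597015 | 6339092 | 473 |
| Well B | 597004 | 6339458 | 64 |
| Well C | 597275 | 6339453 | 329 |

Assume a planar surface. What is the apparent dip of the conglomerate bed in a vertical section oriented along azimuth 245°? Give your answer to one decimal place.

Let the plane be z = a·E + b·N + c.
Well B−Well A: −11a + 366b = −409;  Well C−Well A: 260a + 361b = −144.
Solving gives a = 0.95777, b = −1.08870.
Unit vector along 245° is (sin 245°, cos 245°) = (-0.9063, -0.4226).
Slope in that direction = a·(-0.9063) + b·(-0.4226) = −0.40793.
Apparent dip = arctan|0.40793| = 22.2° (true dip is 55.4°, so apparent ≤ true as expected).

22.2°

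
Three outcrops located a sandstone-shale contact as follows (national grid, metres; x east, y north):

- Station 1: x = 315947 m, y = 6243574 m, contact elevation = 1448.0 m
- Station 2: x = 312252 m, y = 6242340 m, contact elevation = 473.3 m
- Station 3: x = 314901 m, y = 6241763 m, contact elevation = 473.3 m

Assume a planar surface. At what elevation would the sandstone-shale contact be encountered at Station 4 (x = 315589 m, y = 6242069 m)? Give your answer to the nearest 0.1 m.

Let the plane be z = a·x + b·y + c.
Station 2−Station 1: −3695a − 1234b = −974.7;  Station 3−Station 1: −1046a − 1811b = −974.7.
Solving gives a = 0.104131511, b = 0.478066504.
Then c = 1448 − a·315947 − b·6243574 = −3016295.64.
At (315589, 6242069): z = 32862.8 + 2984124.1 − 3016295.64 = 691.2 m.

691.2 m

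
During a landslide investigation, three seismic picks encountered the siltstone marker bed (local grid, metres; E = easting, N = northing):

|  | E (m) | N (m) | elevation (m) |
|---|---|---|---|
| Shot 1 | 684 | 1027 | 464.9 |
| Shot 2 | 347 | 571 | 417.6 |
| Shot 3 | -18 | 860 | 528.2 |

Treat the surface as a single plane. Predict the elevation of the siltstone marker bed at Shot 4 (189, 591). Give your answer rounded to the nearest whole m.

Let the plane be z = a·E + b·N + c.
Shot 2−Shot 1: −337a − 456b = −47.3;  Shot 3−Shot 1: −702a − 167b = 63.3.
Solving gives a = −0.13935, b = 0.20671.
Then c = 464.9 − a·684 − b·1027 = 347.92.
At (189, 591): z = −26.3 + 122.2 + 347.92 = 443.8 m.

444 m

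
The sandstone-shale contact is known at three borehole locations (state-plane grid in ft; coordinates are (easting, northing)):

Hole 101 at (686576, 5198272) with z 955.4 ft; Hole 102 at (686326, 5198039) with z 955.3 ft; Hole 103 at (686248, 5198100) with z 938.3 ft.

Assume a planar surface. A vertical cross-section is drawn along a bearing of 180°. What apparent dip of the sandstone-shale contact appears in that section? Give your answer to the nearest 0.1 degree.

7.2°

Let the plane be z = a·E + b·N + c.
Hole 102−Hole 101: −250a − 233b = −0.1;  Hole 103−Hole 101: −328a − 172b = −17.1.
Solving gives a = 0.11869, b = −0.12692.
Unit vector along 180° is (sin 180°, cos 180°) = (0.0000, -1.0000).
Slope in that direction = a·(0.0000) + b·(-1.0000) = 0.12692.
Apparent dip = arctan|0.12692| = 7.2° (true dip is 9.9°, so apparent ≤ true as expected).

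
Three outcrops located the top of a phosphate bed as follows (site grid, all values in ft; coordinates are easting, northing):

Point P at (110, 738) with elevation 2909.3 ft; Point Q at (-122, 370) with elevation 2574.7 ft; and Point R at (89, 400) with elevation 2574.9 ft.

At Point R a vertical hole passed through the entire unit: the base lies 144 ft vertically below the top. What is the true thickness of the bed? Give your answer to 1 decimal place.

Let the plane be z = a·easting + b·northing + c.
Point Q−Point P: −232a − 368b = −334.6;  Point R−Point P: −21a − 338b = −334.4.
Solving gives a = −0.14096, b = 0.99811.
|∇z| = √(a²+b²) = 1.00801, so dip δ = arctan(1.00801) = 45.23°.
True thickness = vertical thickness × cos δ = 144 × cos 45.23° = 101.4 ft.

101.4 ft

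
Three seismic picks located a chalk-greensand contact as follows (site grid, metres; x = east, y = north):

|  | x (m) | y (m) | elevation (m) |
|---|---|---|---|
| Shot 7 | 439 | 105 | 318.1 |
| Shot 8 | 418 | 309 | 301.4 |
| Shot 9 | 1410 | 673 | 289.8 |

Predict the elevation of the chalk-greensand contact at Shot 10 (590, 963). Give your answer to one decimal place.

Let the plane be z = a·x + b·y + c.
Shot 8−Shot 7: −21a + 204b = −16.7;  Shot 9−Shot 7: 971a + 568b = −28.3.
Solving gives a = 0.017677, b = −0.080043.
Then c = 318.1 − a·439 − b·105 = 318.74.
At (590, 963): z = 10.4 − 77.1 + 318.74 = 252.1 m.

252.1 m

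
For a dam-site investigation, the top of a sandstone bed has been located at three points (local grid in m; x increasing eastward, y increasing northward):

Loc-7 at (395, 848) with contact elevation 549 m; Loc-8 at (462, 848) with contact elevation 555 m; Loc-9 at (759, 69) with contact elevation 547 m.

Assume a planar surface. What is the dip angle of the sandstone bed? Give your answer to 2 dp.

5.71°

Let the plane be z = a·x + b·y + c.
Loc-8−Loc-7: 67a + 0b = 6;  Loc-9−Loc-7: 364a − 779b = −2.
Solving gives a = 0.08955, b = 0.04441.
Gradient magnitude |∇z| = √(a² + b²) = √(0.00802 + 0.00197) = 0.09996.
True dip = arctan(0.09996) = 5.71°, dipping toward WSW (azimuth ≈ 244°).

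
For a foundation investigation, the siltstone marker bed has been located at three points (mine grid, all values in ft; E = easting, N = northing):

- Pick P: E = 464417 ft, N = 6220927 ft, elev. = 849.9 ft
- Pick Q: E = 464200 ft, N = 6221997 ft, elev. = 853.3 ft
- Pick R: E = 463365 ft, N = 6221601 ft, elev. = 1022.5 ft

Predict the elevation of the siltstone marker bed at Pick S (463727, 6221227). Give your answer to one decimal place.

968.0 ft

Two edge vectors: Pick P→Pick Q = (-217, 1070, 3.4), Pick P→Pick R = (-1052, 674, 172.6).
Normal n = (Pick P→Pick Q) × (Pick P→Pick R) = (182390.4, 33877.4, 979382).
So ∂z/∂E = −n_x/n_z = −0.186230092 and ∂z/∂N = −n_y/n_z = −0.034590589.
Intercept c from Pick P: 849.9 + 86488.42 + 215185.53 = 302523.85.
At (463727, 6221227): z = −86359.9 − 215195.9 + 302523.85 = 968.0 ft.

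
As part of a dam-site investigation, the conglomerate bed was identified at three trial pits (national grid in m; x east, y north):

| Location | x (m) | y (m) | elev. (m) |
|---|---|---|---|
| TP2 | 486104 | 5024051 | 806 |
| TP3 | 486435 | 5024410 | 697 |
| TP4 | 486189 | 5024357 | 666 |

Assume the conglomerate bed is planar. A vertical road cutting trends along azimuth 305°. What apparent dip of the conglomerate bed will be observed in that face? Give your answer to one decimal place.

26.4°

Let the plane be z = a·x + b·y + c.
TP3−TP2: 331a + 359b = −109;  TP4−TP2: 85a + 306b = −140.
Solving gives a = 0.23888, b = −0.52387.
Unit vector along 305° is (sin 305°, cos 305°) = (-0.8192, 0.5736).
Slope in that direction = a·(-0.8192) + b·(0.5736) = −0.49616.
Apparent dip = arctan|0.49616| = 26.4° (true dip is 29.9°, so apparent ≤ true as expected).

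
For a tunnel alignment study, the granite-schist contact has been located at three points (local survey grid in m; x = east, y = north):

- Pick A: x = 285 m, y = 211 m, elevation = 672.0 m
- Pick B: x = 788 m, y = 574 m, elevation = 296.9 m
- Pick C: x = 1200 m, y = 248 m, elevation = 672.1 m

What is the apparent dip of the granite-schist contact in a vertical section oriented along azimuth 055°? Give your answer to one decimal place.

Let the plane be z = a·x + b·y + c.
Pick B−Pick A: 503a + 363b = −375.1;  Pick C−Pick A: 915a + 37b = 0.1.
Solving gives a = 0.04438, b = −1.09483.
Unit vector along 055° is (sin 55°, cos 55°) = (0.8192, 0.5736).
Slope in that direction = a·(0.8192) + b·(0.5736) = −0.59161.
Apparent dip = arctan|0.59161| = 30.6° (true dip is 47.6°, so apparent ≤ true as expected).

30.6°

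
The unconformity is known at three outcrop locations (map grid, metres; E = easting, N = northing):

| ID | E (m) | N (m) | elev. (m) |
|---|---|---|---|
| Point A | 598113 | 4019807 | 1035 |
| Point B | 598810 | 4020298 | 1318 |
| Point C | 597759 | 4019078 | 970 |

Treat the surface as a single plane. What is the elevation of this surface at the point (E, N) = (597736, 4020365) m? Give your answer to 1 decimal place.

Two edge vectors: Point A→Point B = (697, 491, 283), Point A→Point C = (-354, -729, -65).
Normal n = (Point A→Point B) × (Point A→Point C) = (174392, -54877, -334299).
So ∂z/∂E = −n_x/n_z = 0.521664737 and ∂z/∂N = −n_y/n_z = −0.164155442.
Intercept c from Point A: 1035 − 312014.46 + 659873.19 = 348893.73.
At (597736, 4020365): z = 311817.8 − 659964.8 + 348893.73 = 746.7 m.

746.7 m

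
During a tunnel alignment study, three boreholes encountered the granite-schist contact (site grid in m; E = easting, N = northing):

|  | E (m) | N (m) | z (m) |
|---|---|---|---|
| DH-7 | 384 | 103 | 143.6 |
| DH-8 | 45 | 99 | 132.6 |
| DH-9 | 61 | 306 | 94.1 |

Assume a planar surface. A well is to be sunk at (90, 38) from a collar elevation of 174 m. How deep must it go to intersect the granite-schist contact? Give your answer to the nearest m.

Two edge vectors: DH-7→DH-8 = (-339, -4, -11), DH-7→DH-9 = (-323, 203, -49.5).
Normal n = (DH-7→DH-8) × (DH-7→DH-9) = (2431, -13227.5, -70109).
So ∂z/∂E = −n_x/n_z = 0.03467 and ∂z/∂N = −n_y/n_z = −0.18867.
Intercept c from DH-7: 143.6 − 13.32 + 19.43 = 149.72.
At (90, 38): z_contact = 3.1 − 7.2 + 149.72 = 145.7 m.
Depth below ground = 174 − 145.7 = 28 m.

28 m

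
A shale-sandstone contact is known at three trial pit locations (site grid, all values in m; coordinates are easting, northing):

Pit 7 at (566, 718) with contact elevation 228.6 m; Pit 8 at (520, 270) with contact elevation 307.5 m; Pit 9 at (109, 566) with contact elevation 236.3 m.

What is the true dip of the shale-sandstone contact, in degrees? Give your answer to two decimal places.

Two edge vectors: Pit 7→Pit 8 = (-46, -448, 78.9), Pit 7→Pit 9 = (-457, -152, 7.7).
Normal n = (Pit 7→Pit 8) × (Pit 7→Pit 9) = (8543.2, -35703.1, -197744).
So ∂z/∂easting = −n_x/n_z = 0.04320 and ∂z/∂northing = −n_y/n_z = −0.18055.
Gradient magnitude |∇z| = √(a² + b²) = √(0.00187 + 0.03260) = 0.18565.
True dip = arctan(0.18565) = 10.52°, dipping toward NNW (azimuth ≈ 347°).

10.52°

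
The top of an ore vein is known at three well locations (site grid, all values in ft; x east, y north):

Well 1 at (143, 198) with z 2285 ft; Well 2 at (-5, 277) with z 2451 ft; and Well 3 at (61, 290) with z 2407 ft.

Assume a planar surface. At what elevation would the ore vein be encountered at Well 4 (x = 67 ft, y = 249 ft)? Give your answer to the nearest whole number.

Two edge vectors: Well 1→Well 2 = (-148, 79, 166), Well 1→Well 3 = (-82, 92, 122).
Normal n = (Well 1→Well 2) × (Well 1→Well 3) = (-5634, 4444, -7138).
So ∂z/∂x = −n_x/n_z = −0.78930 and ∂z/∂y = −n_y/n_z = 0.62258.
Intercept c from Well 1: 2285 + 112.87 − 123.27 = 2274.60.
At (67, 249): z = −52.9 + 155.0 + 2274.60 = 2376.7 ft.

2377 ft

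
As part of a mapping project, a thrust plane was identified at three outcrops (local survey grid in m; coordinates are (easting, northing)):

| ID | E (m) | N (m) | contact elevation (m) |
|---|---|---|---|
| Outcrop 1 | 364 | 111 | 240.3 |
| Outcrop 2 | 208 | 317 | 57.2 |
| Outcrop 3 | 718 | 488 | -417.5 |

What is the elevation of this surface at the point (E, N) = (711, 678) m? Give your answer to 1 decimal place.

-655.5 m

Let the plane be z = a·E + b·N + c.
Outcrop 2−Outcrop 1: −156a + 206b = −183.1;  Outcrop 3−Outcrop 1: 354a + 377b = −657.8.
Solving gives a = −0.50463, b = −1.27098.
Then c = 240.3 − a·364 − b·111 = 565.06.
At (711, 678): z = −358.8 − 861.7 + 565.06 = -655.5 m.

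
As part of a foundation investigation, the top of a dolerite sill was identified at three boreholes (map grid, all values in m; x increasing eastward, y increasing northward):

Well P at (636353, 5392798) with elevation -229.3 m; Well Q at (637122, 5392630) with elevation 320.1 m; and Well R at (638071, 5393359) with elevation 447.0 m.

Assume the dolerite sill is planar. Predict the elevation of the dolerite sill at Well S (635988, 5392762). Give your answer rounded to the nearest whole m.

-422 m

Let the plane be z = a·x + b·y + c.
Well Q−Well P: 769a − 168b = 549.4;  Well R−Well P: 1718a + 561b = 676.3.
Solving gives a = 0.58585065, b = −0.58857650.
Then c = -229.3 − a·636353 − b·5392798 = 2801037.03.
At (635988, 5392762): z = 372594.0 − 3174053.0 + 2801037.03 = -421.9 m.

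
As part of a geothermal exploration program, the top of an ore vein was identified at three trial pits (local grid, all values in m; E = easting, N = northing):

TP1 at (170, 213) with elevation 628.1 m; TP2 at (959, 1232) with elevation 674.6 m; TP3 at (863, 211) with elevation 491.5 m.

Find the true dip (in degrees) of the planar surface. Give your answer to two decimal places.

15.58°

Two edge vectors: TP1→TP2 = (789, 1019, 46.5), TP1→TP3 = (693, -2, -136.6).
Normal n = (TP1→TP2) × (TP1→TP3) = (-139102.4, 140001.9, -707745).
So ∂z/∂E = −n_x/n_z = −0.19654 and ∂z/∂N = −n_y/n_z = 0.19781.
Gradient magnitude |∇z| = √(a² + b²) = √(0.03863 + 0.03913) = 0.27885.
True dip = arctan(0.27885) = 15.58°, dipping toward SE (azimuth ≈ 135°).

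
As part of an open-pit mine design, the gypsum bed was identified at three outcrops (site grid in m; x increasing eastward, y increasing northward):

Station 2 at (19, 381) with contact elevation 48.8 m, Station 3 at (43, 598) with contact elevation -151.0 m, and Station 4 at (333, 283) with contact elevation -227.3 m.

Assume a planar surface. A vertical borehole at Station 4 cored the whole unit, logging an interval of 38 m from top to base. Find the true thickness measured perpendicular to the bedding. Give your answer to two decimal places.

22.29 m

Two edge vectors: Station 2→Station 3 = (24, 217, -199.8), Station 2→Station 4 = (314, -98, -276.1).
Normal n = (Station 2→Station 3) × (Station 2→Station 4) = (-79494.1, -56110.8, -70490).
So ∂z/∂x = −n_x/n_z = −1.12774 and ∂z/∂y = −n_y/n_z = −0.79601.
|∇z| = √(a²+b²) = 1.38037, so dip δ = arctan(1.38037) = 54.08°.
True thickness = vertical thickness × cos δ = 38 × cos 54.08° = 22.29 m.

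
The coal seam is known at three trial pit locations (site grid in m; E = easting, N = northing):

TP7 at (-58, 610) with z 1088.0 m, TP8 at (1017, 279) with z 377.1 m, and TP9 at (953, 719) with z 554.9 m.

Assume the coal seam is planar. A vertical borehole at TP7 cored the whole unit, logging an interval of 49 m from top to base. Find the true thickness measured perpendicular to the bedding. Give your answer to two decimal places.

41.12 m

Two edge vectors: TP7→TP8 = (1075, -331, -710.9), TP7→TP9 = (1011, 109, -533.1).
Normal n = (TP7→TP8) × (TP7→TP9) = (253944.2, -145637.4, 451816).
So ∂z/∂E = −n_x/n_z = −0.56205 and ∂z/∂N = −n_y/n_z = 0.32234.
|∇z| = √(a²+b²) = 0.64792, so dip δ = arctan(0.64792) = 32.94°.
True thickness = vertical thickness × cos δ = 49 × cos 32.94° = 41.12 m.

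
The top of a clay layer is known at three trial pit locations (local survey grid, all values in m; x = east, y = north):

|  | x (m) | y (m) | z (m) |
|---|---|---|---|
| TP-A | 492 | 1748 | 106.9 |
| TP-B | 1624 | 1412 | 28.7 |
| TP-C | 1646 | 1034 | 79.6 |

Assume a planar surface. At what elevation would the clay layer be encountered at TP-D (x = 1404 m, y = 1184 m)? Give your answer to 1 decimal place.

Let the plane be z = a·x + b·y + c.
TP-B−TP-A: 1132a − 336b = −78.2;  TP-C−TP-A: 1154a − 714b = −27.3.
Solving gives a = −0.110967, b = −0.141114.
Then c = 106.9 − a·492 − b·1748 = 408.16.
At (1404, 1184): z = −155.8 − 167.1 + 408.16 = 85.3 m.

85.3 m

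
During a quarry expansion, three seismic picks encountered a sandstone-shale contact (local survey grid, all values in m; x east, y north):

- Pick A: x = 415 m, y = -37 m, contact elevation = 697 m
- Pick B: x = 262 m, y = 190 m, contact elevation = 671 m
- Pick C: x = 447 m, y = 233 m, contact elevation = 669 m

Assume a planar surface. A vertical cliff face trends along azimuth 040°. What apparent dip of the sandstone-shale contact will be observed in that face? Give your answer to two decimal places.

4.11°

Let the plane be z = a·x + b·y + c.
Pick B−Pick A: −153a + 227b = −26;  Pick C−Pick A: 32a + 270b = −28.
Solving gives a = 0.01367, b = −0.10532.
Unit vector along 040° is (sin 40°, cos 40°) = (0.6428, 0.7660).
Slope in that direction = a·(0.6428) + b·(0.7660) = −0.07190.
Apparent dip = arctan|0.07190| = 4.11° (true dip is 6.1°, so apparent ≤ true as expected).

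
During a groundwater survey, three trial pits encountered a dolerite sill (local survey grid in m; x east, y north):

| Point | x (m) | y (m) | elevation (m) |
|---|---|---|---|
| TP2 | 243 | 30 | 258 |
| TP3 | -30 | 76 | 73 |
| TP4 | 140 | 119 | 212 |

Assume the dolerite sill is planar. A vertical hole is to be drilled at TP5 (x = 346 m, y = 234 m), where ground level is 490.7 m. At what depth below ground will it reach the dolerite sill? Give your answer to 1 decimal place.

89.4 m

Two edge vectors: TP2→TP3 = (-273, 46, -185), TP2→TP4 = (-103, 89, -46).
Normal n = (TP2→TP3) × (TP2→TP4) = (14349, 6497, -19559).
So ∂z/∂x = −n_x/n_z = 0.73363 and ∂z/∂y = −n_y/n_z = 0.33217.
Intercept c from TP2: 258 − 178.27 − 9.97 = 69.76.
At (346, 234): z_contact = 253.83 + 77.73 + 69.76 = 401.33 m.
Depth below ground = 490.7 − 401.33 = 89.4 m.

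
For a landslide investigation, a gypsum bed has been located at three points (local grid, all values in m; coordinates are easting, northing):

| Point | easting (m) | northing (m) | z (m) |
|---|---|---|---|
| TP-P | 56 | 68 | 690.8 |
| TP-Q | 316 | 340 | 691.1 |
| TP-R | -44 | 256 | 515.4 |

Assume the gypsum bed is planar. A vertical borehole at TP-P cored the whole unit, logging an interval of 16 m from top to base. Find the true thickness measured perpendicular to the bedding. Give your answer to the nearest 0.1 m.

12.1 m

Two edge vectors: TP-P→TP-Q = (260, 272, 0.3), TP-P→TP-R = (-100, 188, -175.4).
Normal n = (TP-P→TP-Q) × (TP-P→TP-R) = (-47765.2, 45574, 76080).
So ∂z/∂easting = −n_x/n_z = 0.62783 and ∂z/∂northing = −n_y/n_z = −0.59903.
|∇z| = √(a²+b²) = 0.86776, so dip δ = arctan(0.86776) = 40.95°.
True thickness = vertical thickness × cos δ = 16 × cos 40.95° = 12.1 m.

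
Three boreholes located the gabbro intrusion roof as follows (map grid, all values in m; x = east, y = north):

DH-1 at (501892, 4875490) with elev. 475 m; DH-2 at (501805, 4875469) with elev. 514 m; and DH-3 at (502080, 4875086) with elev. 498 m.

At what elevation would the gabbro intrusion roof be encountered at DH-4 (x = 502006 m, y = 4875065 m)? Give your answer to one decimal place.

Let the plane be z = a·x + b·y + c.
DH-2−DH-1: −87a − 21b = 39;  DH-3−DH-1: 188a − 404b = 23.
Solving gives a = −0.390653775, b = −0.238720074.
Then c = 475 − a·501892 − b·4875490 = 1360418.34.
At (502006, 4875065): z = −196110.5 − 1163775.9 + 1360418.34 = 531.9 m.

531.9 m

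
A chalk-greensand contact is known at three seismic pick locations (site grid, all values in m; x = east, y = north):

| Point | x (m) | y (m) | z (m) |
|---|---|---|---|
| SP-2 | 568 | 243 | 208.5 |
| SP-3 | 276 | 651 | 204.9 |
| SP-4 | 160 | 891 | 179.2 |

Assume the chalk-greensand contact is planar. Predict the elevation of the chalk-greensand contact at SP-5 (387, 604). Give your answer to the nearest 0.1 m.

Let the plane be z = a·x + b·y + c.
SP-3−SP-2: −292a + 408b = −3.6;  SP-4−SP-2: −408a + 648b = −29.3.
Solving gives a = −0.42289, b = −0.31148.
Then c = 208.5 − a·568 − b·243 = 524.39.
At (387, 604): z = −163.7 − 188.1 + 524.39 = 172.6 m.

172.6 m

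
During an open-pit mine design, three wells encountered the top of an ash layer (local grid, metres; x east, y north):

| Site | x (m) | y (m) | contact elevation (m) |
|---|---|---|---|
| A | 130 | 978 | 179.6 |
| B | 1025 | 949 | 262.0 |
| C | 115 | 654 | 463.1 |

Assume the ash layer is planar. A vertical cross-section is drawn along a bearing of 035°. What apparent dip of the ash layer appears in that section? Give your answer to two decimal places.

34.32°

Two edge vectors: A→B = (895, -29, 82.4), A→C = (-15, -324, 283.5).
Normal n = (A→B) × (A→C) = (18476.1, -254968.5, -290415).
So ∂z/∂x = −n_x/n_z = 0.06362 and ∂z/∂y = −n_y/n_z = −0.87795.
Unit vector along 035° is (sin 35°, cos 35°) = (0.5736, 0.8192).
Slope in that direction = a·(0.5736) + b·(0.8192) = −0.68268.
Apparent dip = arctan|0.68268| = 34.32° (true dip is 41.4°, so apparent ≤ true as expected).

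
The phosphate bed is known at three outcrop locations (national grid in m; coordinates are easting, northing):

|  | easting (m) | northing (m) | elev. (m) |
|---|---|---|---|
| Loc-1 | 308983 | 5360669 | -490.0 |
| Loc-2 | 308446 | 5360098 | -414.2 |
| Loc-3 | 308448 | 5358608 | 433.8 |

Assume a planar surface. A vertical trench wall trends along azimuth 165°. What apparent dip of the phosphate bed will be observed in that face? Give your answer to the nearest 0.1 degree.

33.8°

Let the plane be z = a·easting + b·northing + c.
Loc-2−Loc-1: −537a − 571b = 75.8;  Loc-3−Loc-1: −535a − 2061b = 923.8.
Solving gives a = 0.46335, b = −0.56851.
Unit vector along 165° is (sin 165°, cos 165°) = (0.2588, -0.9659).
Slope in that direction = a·(0.2588) + b·(-0.9659) = 0.66906.
Apparent dip = arctan|0.66906| = 33.8° (true dip is 36.3°, so apparent ≤ true as expected).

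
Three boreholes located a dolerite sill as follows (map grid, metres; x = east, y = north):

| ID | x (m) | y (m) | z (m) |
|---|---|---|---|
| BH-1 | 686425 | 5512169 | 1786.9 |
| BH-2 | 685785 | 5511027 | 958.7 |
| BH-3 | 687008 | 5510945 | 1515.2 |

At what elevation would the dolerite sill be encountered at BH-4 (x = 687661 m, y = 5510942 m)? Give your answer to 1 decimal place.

Let the plane be z = a·x + b·y + c.
BH-2−BH-1: −640a − 1142b = −828.2;  BH-3−BH-1: 583a − 1224b = −271.7.
Solving gives a = 0.485413754, b = 0.453183185.
Then c = 1786.9 − a·686425 − b·5512169 = −2829435.54.
At (687661, 5510942): z = 333800.1 + 2497466.2 − 2829435.54 = 1830.8 m.

1830.8 m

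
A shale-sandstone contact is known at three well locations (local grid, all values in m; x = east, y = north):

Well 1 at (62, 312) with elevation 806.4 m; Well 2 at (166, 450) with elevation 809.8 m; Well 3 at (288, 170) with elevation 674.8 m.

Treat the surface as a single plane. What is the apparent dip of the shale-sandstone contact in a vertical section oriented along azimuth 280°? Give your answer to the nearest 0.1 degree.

Two edge vectors: Well 1→Well 2 = (104, 138, 3.4), Well 1→Well 3 = (226, -142, -131.6).
Normal n = (Well 1→Well 2) × (Well 1→Well 3) = (-17678, 14454.8, -45956).
So ∂z/∂x = −n_x/n_z = −0.38467 and ∂z/∂y = −n_y/n_z = 0.31454.
Unit vector along 280° is (sin 280°, cos 280°) = (-0.9848, 0.1736).
Slope in that direction = a·(-0.9848) + b·(0.1736) = 0.43345.
Apparent dip = arctan|0.43345| = 23.4° (true dip is 26.4°, so apparent ≤ true as expected).

23.4°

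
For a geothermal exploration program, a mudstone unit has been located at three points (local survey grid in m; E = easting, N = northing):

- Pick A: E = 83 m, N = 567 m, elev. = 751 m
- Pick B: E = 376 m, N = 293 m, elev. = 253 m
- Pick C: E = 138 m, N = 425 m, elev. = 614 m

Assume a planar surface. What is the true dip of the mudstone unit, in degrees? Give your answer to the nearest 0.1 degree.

53.3°

Let the plane be z = a·E + b·N + c.
Pick B−Pick A: 293a − 274b = −498;  Pick C−Pick A: 55a − 142b = −137.
Solving gives a = −1.25030, b = 0.48052.
Gradient magnitude |∇z| = √(a² + b²) = √(1.56325 + 0.23090) = 1.33946.
True dip = arctan(1.33946) = 53.3°, dipping toward ESE (azimuth ≈ 111°).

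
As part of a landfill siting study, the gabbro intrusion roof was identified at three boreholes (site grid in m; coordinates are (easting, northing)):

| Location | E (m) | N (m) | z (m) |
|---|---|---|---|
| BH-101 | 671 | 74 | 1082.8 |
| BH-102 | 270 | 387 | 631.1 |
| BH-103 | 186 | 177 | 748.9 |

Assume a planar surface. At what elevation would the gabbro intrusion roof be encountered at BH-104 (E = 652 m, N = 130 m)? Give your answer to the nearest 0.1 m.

Two edge vectors: BH-101→BH-102 = (-401, 313, -451.7), BH-101→BH-103 = (-485, 103, -333.9).
Normal n = (BH-101→BH-102) × (BH-101→BH-103) = (-57985.6, 85180.6, 110502).
So ∂z/∂E = −n_x/n_z = 0.52475 and ∂z/∂N = −n_y/n_z = −0.77085.
Intercept c from BH-101: 1082.8 − 352.11 + 57.04 = 787.74.
At (652, 130): z = 342.1 − 100.2 + 787.74 = 1029.7 m.

1029.7 m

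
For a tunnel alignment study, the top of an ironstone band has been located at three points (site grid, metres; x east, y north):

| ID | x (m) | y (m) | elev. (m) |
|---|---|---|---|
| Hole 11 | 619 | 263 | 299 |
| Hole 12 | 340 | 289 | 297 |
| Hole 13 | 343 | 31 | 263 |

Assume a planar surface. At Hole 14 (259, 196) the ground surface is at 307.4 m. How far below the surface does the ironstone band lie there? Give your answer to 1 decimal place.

Two edge vectors: Hole 11→Hole 12 = (-279, 26, -2), Hole 11→Hole 13 = (-276, -232, -36).
Normal n = (Hole 11→Hole 12) × (Hole 11→Hole 13) = (-1400, -9492, 71904).
So ∂z/∂x = −n_x/n_z = 0.01947 and ∂z/∂y = −n_y/n_z = 0.13201.
Intercept c from Hole 11: 299 − 12.05 − 34.72 = 252.23.
At (259, 196): z_contact = 5.04 + 25.87 + 252.23 = 283.15 m.
Depth below ground = 307.4 − 283.15 = 24.3 m.

24.3 m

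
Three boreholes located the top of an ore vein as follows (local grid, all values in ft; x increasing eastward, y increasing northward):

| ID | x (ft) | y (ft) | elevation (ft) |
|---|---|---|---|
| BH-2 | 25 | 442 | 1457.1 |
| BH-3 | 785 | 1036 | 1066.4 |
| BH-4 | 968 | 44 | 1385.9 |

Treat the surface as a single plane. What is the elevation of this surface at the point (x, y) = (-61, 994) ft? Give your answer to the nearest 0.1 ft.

Let the plane be z = a·x + b·y + c.
BH-3−BH-2: 760a + 594b = −390.7;  BH-4−BH-2: 943a − 398b = −71.2.
Solving gives a = −0.229291, b = −0.364375.
Then c = 1457.1 − a·25 − b·442 = 1623.89.
At (-61, 994): z = 14.0 − 362.2 + 1623.89 = 1275.7 ft.

1275.7 ft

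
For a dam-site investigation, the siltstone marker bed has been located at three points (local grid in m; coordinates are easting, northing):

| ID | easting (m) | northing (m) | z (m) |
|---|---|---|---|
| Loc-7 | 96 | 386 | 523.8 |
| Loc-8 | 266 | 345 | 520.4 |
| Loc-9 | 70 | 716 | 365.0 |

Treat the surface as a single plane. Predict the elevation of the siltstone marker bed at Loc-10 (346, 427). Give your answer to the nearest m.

Two edge vectors: Loc-7→Loc-8 = (170, -41, -3.4), Loc-7→Loc-9 = (-26, 330, -158.8).
Normal n = (Loc-7→Loc-8) × (Loc-7→Loc-9) = (7632.8, 27084.4, 55034).
So ∂z/∂easting = −n_x/n_z = −0.13869 and ∂z/∂northing = −n_y/n_z = −0.49214.
Intercept c from Loc-7: 523.8 + 13.31 + 189.97 = 727.08.
At (346, 427): z = −48.0 − 210.1 + 727.08 = 468.9 m.

469 m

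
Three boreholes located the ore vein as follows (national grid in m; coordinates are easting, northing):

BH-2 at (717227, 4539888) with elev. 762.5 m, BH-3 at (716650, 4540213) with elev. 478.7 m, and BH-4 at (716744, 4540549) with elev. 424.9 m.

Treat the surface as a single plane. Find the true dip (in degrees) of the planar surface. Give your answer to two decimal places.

23.36°

Two edge vectors: BH-2→BH-3 = (-577, 325, -283.8), BH-2→BH-4 = (-483, 661, -337.6).
Normal n = (BH-2→BH-3) × (BH-2→BH-4) = (77871.8, -57719.8, -224422).
So ∂z/∂easting = −n_x/n_z = 0.34699 and ∂z/∂northing = −n_y/n_z = −0.25719.
Gradient magnitude |∇z| = √(a² + b²) = √(0.12040 + 0.06615) = 0.43191.
True dip = arctan(0.43191) = 23.36°, dipping toward NW (azimuth ≈ 307°).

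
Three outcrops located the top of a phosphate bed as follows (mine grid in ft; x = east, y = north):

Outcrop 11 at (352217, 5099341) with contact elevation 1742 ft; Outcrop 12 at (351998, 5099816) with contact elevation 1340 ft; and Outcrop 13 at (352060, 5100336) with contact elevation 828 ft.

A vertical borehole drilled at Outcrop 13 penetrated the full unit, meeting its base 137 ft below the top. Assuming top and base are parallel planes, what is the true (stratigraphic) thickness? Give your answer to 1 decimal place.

Let the plane be z = a·x + b·y + c.
Outcrop 12−Outcrop 11: −219a + 475b = −402;  Outcrop 13−Outcrop 11: −157a + 995b = −914.
Solving gives a = −0.23833, b = −0.95620.
|∇z| = √(a²+b²) = 0.98545, so dip δ = arctan(0.98545) = 44.58°.
True thickness = vertical thickness × cos δ = 137 × cos 44.58° = 97.6 ft.

97.6 ft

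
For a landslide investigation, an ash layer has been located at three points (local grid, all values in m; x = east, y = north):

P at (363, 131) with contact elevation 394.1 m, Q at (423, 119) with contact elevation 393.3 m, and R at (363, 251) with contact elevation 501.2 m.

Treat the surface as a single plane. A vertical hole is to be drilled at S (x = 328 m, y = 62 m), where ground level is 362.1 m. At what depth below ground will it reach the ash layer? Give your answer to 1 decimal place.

35.4 m

Two edge vectors: P→Q = (60, -12, -0.8), P→R = (0, 120, 107.1).
Normal n = (P→Q) × (P→R) = (-1189.2, -6426, 7200).
So ∂z/∂x = −n_x/n_z = 0.16517 and ∂z/∂y = −n_y/n_z = 0.89250.
Intercept c from P: 394.1 − 59.96 − 116.92 = 217.23.
At (328, 62): z_contact = 54.17 + 55.33 + 217.23 = 326.74 m.
Depth below ground = 362.1 − 326.74 = 35.4 m.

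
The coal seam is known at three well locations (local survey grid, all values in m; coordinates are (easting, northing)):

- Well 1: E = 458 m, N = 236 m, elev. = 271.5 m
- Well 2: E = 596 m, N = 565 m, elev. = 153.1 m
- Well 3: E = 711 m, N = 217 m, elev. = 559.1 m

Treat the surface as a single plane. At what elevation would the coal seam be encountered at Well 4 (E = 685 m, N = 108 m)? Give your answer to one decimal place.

619.5 m

Let the plane be z = a·E + b·N + c.
Well 2−Well 1: 138a + 329b = −118.4;  Well 3−Well 1: 253a − 19b = 287.6.
Solving gives a = 1.07584, b = −0.81114.
Then c = 271.5 − a·458 − b·236 = −29.81.
At (685, 108): z = 737.0 − 87.6 − 29.81 = 619.5 m.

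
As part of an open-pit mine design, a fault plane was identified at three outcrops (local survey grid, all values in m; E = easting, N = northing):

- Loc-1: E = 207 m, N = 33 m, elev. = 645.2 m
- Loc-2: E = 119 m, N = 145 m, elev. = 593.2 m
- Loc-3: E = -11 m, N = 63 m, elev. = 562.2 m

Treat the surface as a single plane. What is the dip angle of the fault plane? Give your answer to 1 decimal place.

21.8°

Two edge vectors: Loc-1→Loc-2 = (-88, 112, -52), Loc-1→Loc-3 = (-218, 30, -83).
Normal n = (Loc-1→Loc-2) × (Loc-1→Loc-3) = (-7736, 4032, 21776).
So ∂z/∂E = −n_x/n_z = 0.35525 and ∂z/∂N = −n_y/n_z = −0.18516.
Gradient magnitude |∇z| = √(a² + b²) = √(0.12621 + 0.03428) = 0.40061.
True dip = arctan(0.40061) = 21.8°, dipping toward WNW (azimuth ≈ 298°).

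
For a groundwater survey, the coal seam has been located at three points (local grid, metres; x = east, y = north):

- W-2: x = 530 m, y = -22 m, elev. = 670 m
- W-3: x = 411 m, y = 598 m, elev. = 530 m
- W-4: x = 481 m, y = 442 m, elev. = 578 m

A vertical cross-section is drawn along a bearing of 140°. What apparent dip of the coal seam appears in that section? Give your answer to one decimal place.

18.3°

Two edge vectors: W-2→W-3 = (-119, 620, -140), W-2→W-4 = (-49, 464, -92).
Normal n = (W-2→W-3) × (W-2→W-4) = (7920, -4088, -24836).
So ∂z/∂x = −n_x/n_z = 0.31889 and ∂z/∂y = −n_y/n_z = −0.16460.
Unit vector along 140° is (sin 140°, cos 140°) = (0.6428, -0.7660).
Slope in that direction = a·(0.6428) + b·(-0.7660) = 0.33107.
Apparent dip = arctan|0.33107| = 18.3° (true dip is 19.7°, so apparent ≤ true as expected).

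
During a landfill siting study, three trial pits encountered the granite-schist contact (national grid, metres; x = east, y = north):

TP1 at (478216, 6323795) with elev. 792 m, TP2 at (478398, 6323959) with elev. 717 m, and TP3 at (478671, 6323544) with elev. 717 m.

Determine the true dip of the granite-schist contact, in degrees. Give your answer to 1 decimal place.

Two edge vectors: TP1→TP2 = (182, 164, -75), TP1→TP3 = (455, -251, -75).
Normal n = (TP1→TP2) × (TP1→TP3) = (-31125, -20475, -120302).
So ∂z/∂x = −n_x/n_z = −0.25872 and ∂z/∂y = −n_y/n_z = −0.17020.
Gradient magnitude |∇z| = √(a² + b²) = √(0.06694 + 0.02897) = 0.30969.
True dip = arctan(0.30969) = 17.2°, dipping toward ENE (azimuth ≈ 057°).

17.2°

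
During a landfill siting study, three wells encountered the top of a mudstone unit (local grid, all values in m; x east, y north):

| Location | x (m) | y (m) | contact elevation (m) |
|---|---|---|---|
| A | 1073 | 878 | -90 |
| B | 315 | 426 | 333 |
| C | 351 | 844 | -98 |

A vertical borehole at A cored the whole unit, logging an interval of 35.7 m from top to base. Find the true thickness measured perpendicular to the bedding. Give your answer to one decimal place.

24.8 m

Let the plane be z = a·x + b·y + c.
B−A: −758a − 452b = 423;  C−A: −722a − 34b = −8.
Solving gives a = 0.05988, b = −1.03626.
|∇z| = √(a²+b²) = 1.03799, so dip δ = arctan(1.03799) = 46.07°.
True thickness = vertical thickness × cos δ = 35.7 × cos 46.07° = 24.8 m.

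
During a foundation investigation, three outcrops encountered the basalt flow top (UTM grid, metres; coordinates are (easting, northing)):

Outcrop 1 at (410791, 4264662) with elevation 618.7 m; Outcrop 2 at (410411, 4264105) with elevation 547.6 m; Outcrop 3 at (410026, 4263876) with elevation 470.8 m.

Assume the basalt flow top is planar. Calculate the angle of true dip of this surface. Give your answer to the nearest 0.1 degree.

11.8°

Two edge vectors: Outcrop 1→Outcrop 2 = (-380, -557, -71.1), Outcrop 1→Outcrop 3 = (-765, -786, -147.9).
Normal n = (Outcrop 1→Outcrop 2) × (Outcrop 1→Outcrop 3) = (26495.7, -1810.5, -127425).
So ∂z/∂E = −n_x/n_z = 0.20793 and ∂z/∂N = −n_y/n_z = −0.01421.
Gradient magnitude |∇z| = √(a² + b²) = √(0.04324 + 0.00020) = 0.20842.
True dip = arctan(0.20842) = 11.8°, dipping toward W (azimuth ≈ 274°).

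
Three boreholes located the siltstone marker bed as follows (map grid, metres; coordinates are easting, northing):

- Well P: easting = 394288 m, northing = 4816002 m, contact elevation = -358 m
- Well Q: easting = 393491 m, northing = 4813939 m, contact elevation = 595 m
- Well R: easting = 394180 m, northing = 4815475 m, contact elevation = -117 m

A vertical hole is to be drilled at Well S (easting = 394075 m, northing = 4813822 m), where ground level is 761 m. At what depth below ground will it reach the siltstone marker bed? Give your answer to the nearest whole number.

128 m

Two edge vectors: Well P→Well Q = (-797, -2063, 953), Well P→Well R = (-108, -527, 241).
Normal n = (Well P→Well Q) × (Well P→Well R) = (5048, 89153, 197215).
So ∂z/∂easting = −n_x/n_z = −0.02559643 and ∂z/∂northing = −n_y/n_z = −0.45205993.
Intercept c from Well P: -358 + 10092.37 + 2177121.55 = 2186855.91.
At (394075, 4813822): z_contact = −10086.9 − 2176136.1 + 2186855.91 = 632.9 m.
Depth below ground = 761 − 632.9 = 128 m.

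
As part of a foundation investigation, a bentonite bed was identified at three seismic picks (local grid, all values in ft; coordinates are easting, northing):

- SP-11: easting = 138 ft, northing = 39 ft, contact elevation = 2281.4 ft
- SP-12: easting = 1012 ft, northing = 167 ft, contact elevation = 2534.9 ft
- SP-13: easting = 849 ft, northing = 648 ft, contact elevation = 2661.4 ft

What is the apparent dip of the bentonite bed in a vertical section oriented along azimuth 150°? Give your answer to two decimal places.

Let the plane be z = a·easting + b·northing + c.
SP-12−SP-11: 874a + 128b = 253.5;  SP-13−SP-11: 711a + 609b = 380.
Solving gives a = 0.23964, b = 0.34420.
Unit vector along 150° is (sin 150°, cos 150°) = (0.5000, -0.8660).
Slope in that direction = a·(0.5000) + b·(-0.8660) = −0.17827.
Apparent dip = arctan|0.17827| = 10.11° (true dip is 22.8°, so apparent ≤ true as expected).

10.11°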